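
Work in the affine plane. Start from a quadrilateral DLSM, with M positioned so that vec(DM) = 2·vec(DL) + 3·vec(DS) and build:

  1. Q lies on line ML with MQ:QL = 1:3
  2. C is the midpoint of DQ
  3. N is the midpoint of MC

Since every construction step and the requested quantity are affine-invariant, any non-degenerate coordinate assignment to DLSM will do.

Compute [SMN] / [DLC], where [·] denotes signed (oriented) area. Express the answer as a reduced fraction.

[SMN]:[DLC] = -2/3

Choose coordinates D = (0, 0), L = (1, 0), S = (0, 1), M = (2, 3).
1. Q lies on line ML with MQ:QL = 1:3 ⇒ Q = (7/4, 9/4)
2. C is the midpoint of DQ ⇒ C = (7/8, 9/8)
3. N is the midpoint of MC ⇒ N = (23/16, 33/16)
2·[SMN] = -3/4, 2·[DLC] = 9/8
[SMN]:[DLC] = -3/4:9/8 = -2/3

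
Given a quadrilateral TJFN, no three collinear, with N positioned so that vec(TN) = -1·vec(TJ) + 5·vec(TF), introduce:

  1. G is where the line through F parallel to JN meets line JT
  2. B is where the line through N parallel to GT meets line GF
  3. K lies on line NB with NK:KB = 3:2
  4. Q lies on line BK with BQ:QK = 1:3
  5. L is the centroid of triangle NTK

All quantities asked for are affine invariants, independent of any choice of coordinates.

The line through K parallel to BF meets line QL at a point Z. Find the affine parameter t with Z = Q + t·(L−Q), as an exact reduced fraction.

t = 27/13

Set T = (0, 0), J = (1, 0), F = (0, 1), N = (-1, 5); any affine frame gives the same invariant.
1. G is where the line through F parallel to JN meets line JT ⇒ G = (2/5, 0)
2. B is where the line through N parallel to GT meets line GF ⇒ B = (-8/5, 5)
3. K lies on line NB with NK:KB = 3:2 ⇒ K = (-34/25, 5)
4. Q lies on line BK with BQ:QK = 1:3 ⇒ Q = (-77/50, 5)
5. L is the centroid of triangle NTK ⇒ L = (-59/75, 10/3)
through K parallel to BF: direction (8/5, -4); meets QL at Z = (8/325, 20/13)
Z = Q + t·(L−Q) with t = 27/13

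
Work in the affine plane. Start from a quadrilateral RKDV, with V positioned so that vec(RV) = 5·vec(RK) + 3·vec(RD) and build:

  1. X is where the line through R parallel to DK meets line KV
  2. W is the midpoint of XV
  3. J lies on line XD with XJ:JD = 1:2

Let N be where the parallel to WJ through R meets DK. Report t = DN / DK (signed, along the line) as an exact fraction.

Work in coordinates with R = (0, 0), K = (1, 0), D = (0, 1), V = (5, 3).
1. X is where the line through R parallel to DK meets line KV ⇒ X = (3/7, -3/7)
2. W is the midpoint of XV ⇒ W = (19/7, 9/7)
3. J lies on line XD with XJ:JD = 1:2 ⇒ J = (2/7, 1/21)
through R parallel to WJ: direction (-17/7, -26/21); meets DK at N = (51/77, 26/77)
N = D + t·(K−D) with t = 51/77

t = 51/77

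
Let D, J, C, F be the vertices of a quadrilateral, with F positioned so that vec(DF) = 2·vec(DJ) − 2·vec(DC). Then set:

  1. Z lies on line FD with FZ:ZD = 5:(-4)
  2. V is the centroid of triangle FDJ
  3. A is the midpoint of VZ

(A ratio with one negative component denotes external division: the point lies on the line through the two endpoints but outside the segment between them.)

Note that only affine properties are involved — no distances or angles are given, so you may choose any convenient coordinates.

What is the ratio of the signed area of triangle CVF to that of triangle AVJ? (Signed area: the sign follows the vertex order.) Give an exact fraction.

[CVF]:[AVJ] = 1/9

Work in coordinates with D = (0, 0), J = (1, 0), C = (0, 1), F = (2, -2).
1. Z lies on line FD with FZ:ZD = 5:(-4) ⇒ Z = (-8, 8)
2. V is the centroid of triangle FDJ ⇒ V = (1, -2/3)
3. A is the midpoint of VZ ⇒ A = (-7/2, 11/3)
2·[CVF] = 1/3, 2·[AVJ] = 3
[CVF]:[AVJ] = 1/3:3 = 1/9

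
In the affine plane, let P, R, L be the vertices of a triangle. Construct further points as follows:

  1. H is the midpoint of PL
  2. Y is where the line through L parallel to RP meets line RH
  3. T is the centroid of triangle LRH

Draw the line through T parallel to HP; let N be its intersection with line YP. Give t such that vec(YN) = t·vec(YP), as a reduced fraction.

t = 4/3

Work in coordinates with P = (0, 0), R = (1, 0), L = (0, 1).
1. H is the midpoint of PL ⇒ H = (0, 1/2)
2. Y is where the line through L parallel to RP meets line RH ⇒ Y = (-1, 1)
3. T is the centroid of triangle LRH ⇒ T = (1/3, 1/2)
through T parallel to HP: direction (0, -1/2); meets YP at N = (1/3, -1/3)
N = Y + t·(P−Y) with t = 4/3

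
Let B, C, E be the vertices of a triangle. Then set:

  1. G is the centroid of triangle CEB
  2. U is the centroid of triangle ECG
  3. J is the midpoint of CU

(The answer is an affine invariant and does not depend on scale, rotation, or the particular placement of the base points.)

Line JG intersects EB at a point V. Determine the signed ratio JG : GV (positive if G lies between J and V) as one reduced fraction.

JG:GV = 7/6

Work in coordinates with B = (0, 0), C = (1, 0), E = (0, 1).
1. G is the centroid of triangle CEB ⇒ G = (1/3, 1/3)
2. U is the centroid of triangle ECG ⇒ U = (4/9, 4/9)
3. J is the midpoint of CU ⇒ J = (13/18, 2/9)
line JG meets EB at V = (0, 3/7)
G = J + t·(V−J) with t = 7/13, so JG:GV = 7/13:6/13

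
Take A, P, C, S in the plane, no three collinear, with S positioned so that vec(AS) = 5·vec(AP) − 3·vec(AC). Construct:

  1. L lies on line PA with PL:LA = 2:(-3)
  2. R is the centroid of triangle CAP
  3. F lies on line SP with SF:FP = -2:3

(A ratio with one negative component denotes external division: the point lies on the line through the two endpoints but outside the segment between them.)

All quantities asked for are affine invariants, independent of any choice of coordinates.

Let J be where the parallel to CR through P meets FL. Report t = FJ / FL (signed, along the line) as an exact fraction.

t = 15/11

Set A = (0, 0), P = (1, 0), C = (0, 1), S = (5, -3); any affine frame gives the same invariant.
1. L lies on line PA with PL:LA = 2:(-3) ⇒ L = (3, 0)
2. R is the centroid of triangle CAP ⇒ R = (1/3, 1/3)
3. F lies on line SP with SF:FP = -2:3 ⇒ F = (13, -9)
through P parallel to CR: direction (1/3, -2/3); meets FL at J = (-7/11, 36/11)
J = F + t·(L−F) with t = 15/11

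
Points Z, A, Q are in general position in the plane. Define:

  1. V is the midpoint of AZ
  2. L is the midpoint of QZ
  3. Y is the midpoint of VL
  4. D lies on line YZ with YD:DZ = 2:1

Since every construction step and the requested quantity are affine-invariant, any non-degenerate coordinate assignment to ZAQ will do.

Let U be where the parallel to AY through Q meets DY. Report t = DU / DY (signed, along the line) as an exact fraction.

t = 4

Work in coordinates with Z = (0, 0), A = (1, 0), Q = (0, 1).
1. V is the midpoint of AZ ⇒ V = (1/2, 0)
2. L is the midpoint of QZ ⇒ L = (0, 1/2)
3. Y is the midpoint of VL ⇒ Y = (1/4, 1/4)
4. D lies on line YZ with YD:DZ = 2:1 ⇒ D = (1/12, 1/12)
through Q parallel to AY: direction (-3/4, 1/4); meets DY at U = (3/4, 3/4)
U = D + t·(Y−D) with t = 4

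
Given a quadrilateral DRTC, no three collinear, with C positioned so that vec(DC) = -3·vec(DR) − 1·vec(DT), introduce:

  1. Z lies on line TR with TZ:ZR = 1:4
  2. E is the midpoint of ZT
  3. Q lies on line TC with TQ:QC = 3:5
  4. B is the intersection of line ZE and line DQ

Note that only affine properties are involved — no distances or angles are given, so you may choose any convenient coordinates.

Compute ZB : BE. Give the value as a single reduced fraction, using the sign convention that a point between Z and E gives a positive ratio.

Set D = (0, 0), R = (1, 0), T = (0, 1), C = (-3, -1); any affine frame gives the same invariant.
1. Z lies on line TR with TZ:ZR = 1:4 ⇒ Z = (1/5, 4/5)
2. E is the midpoint of ZT ⇒ E = (1/10, 9/10)
3. Q lies on line TC with TQ:QC = 3:5 ⇒ Q = (-9/8, 1/4)
4. B is the intersection of line ZE and line DQ ⇒ B = (9/7, -2/7)
B = Z + t·(E−Z) with t = -76/7, so ZB:BE = t:(1−t) = -76/7:83/7

ZB:BE = -76/83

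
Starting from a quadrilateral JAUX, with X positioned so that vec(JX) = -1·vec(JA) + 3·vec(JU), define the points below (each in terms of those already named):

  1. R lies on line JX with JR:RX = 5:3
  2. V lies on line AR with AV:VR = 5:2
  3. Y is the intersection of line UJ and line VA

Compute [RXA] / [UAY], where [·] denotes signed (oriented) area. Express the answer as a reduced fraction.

[RXA]:[UAY] = -117/16

Choose coordinates J = (0, 0), A = (1, 0), U = (0, 1), X = (-1, 3).
1. R lies on line JX with JR:RX = 5:3 ⇒ R = (-5/8, 15/8)
2. V lies on line AR with AV:VR = 5:2 ⇒ V = (-9/56, 75/56)
3. Y is the intersection of line UJ and line VA ⇒ Y = (0, 15/13)
2·[RXA] = -9/8, 2·[UAY] = 2/13
[RXA]:[UAY] = -9/8:2/13 = -117/16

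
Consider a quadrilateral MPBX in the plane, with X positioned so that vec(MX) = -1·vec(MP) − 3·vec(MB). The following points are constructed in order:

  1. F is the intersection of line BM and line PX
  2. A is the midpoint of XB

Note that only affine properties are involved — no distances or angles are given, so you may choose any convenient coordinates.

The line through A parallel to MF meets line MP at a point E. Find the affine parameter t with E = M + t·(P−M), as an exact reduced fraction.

Choose coordinates M = (0, 0), P = (1, 0), B = (0, 1), X = (-1, -3).
1. F is the intersection of line BM and line PX ⇒ F = (0, -3/2)
2. A is the midpoint of XB ⇒ A = (-1/2, -1)
through A parallel to MF: direction (0, -3/2); meets MP at E = (-1/2, 0)
E = M + t·(P−M) with t = -1/2

t = -1/2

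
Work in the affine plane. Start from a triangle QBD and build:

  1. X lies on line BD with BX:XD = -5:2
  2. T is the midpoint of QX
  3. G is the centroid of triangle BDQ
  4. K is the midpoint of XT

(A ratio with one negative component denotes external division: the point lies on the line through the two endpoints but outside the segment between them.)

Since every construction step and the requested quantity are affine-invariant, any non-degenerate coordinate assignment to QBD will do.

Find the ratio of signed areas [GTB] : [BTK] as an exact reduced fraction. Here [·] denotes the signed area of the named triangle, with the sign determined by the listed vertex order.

[GTB]:[BTK] = 4/15

Set Q = (0, 0), B = (1, 0), D = (0, 1); any affine frame gives the same invariant.
1. X lies on line BD with BX:XD = -5:2 ⇒ X = (-2/3, 5/3)
2. T is the midpoint of QX ⇒ T = (-1/3, 5/6)
3. G is the centroid of triangle BDQ ⇒ G = (1/3, 1/3)
4. K is the midpoint of XT ⇒ K = (-1/2, 5/4)
2·[GTB] = -1/9, 2·[BTK] = -5/12
[GTB]:[BTK] = -1/9:-5/12 = 4/15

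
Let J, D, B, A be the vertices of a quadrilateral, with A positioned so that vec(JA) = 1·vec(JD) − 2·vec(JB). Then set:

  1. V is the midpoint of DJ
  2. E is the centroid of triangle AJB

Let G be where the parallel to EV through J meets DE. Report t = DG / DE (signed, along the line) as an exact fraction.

Assign J = (0, 0), D = (1, 0), B = (0, 1), A = (1, -2) — the answer is frame-independent, so this choice is without loss of generality.
1. V is the midpoint of DJ ⇒ V = (1/2, 0)
2. E is the centroid of triangle AJB ⇒ E = (1/3, -1/3)
through J parallel to EV: direction (1/6, 1/3); meets DE at G = (-1/3, -2/3)
G = D + t·(E−D) with t = 2

t = 2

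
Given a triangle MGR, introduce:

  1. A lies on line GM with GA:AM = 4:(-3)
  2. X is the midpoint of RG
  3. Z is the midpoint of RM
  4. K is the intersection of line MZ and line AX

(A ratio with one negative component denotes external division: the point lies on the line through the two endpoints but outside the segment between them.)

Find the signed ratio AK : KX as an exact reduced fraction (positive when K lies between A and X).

AK:KX = 6

Assign M = (0, 0), G = (1, 0), R = (0, 1) — the answer is frame-independent, so this choice is without loss of generality.
1. A lies on line GM with GA:AM = 4:(-3) ⇒ A = (-3, 0)
2. X is the midpoint of RG ⇒ X = (1/2, 1/2)
3. Z is the midpoint of RM ⇒ Z = (0, 1/2)
4. K is the intersection of line MZ and line AX ⇒ K = (0, 3/7)
K = A + t·(X−A) with t = 6/7, so AK:KX = t:(1−t) = 6/7:1/7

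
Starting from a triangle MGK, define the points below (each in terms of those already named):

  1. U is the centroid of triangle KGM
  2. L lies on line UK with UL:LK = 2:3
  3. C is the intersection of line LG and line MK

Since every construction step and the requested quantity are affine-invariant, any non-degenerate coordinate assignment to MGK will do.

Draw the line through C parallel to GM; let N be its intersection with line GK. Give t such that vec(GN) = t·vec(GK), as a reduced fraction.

t = 3/4

Set M = (0, 0), G = (1, 0), K = (0, 1); any affine frame gives the same invariant.
1. U is the centroid of triangle KGM ⇒ U = (1/3, 1/3)
2. L lies on line UK with UL:LK = 2:3 ⇒ L = (1/5, 3/5)
3. C is the intersection of line LG and line MK ⇒ C = (0, 3/4)
through C parallel to GM: direction (-1, 0); meets GK at N = (1/4, 3/4)
N = G + t·(K−G) with t = 3/4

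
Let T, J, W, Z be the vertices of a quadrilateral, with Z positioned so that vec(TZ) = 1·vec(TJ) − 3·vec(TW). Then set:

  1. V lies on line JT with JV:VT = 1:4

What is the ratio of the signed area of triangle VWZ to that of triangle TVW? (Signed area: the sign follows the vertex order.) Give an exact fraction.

Assign T = (0, 0), J = (1, 0), W = (0, 1), Z = (1, -3) — the answer is frame-independent, so this choice is without loss of generality.
1. V lies on line JT with JV:VT = 1:4 ⇒ V = (4/5, 0)
2·[VWZ] = 11/5, 2·[TVW] = 4/5
[VWZ]:[TVW] = 11/5:4/5 = 11/4

[VWZ]:[TVW] = 11/4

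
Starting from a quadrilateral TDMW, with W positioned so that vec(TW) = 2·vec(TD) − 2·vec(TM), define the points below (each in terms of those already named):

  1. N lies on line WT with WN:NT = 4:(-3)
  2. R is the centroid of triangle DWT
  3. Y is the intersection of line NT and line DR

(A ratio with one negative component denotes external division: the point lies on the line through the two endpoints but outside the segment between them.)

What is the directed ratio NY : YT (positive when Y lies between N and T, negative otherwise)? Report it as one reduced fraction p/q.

NY:YT = -7

Assign T = (0, 0), D = (1, 0), M = (0, 1), W = (2, -2) — the answer is frame-independent, so this choice is without loss of generality.
1. N lies on line WT with WN:NT = 4:(-3) ⇒ N = (-6, 6)
2. R is the centroid of triangle DWT ⇒ R = (1, -2/3)
3. Y is the intersection of line NT and line DR ⇒ Y = (1, -1)
Y = N + t·(T−N) with t = 7/6, so NY:YT = t:(1−t) = 7/6:-1/6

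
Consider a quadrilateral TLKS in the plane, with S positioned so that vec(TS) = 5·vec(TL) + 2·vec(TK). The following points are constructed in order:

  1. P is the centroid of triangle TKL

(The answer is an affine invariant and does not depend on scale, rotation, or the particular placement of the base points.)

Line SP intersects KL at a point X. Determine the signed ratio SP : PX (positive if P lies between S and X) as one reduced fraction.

Assign T = (0, 0), L = (1, 0), K = (0, 1), S = (5, 2) — the answer is frame-independent, so this choice is without loss of generality.
1. P is the centroid of triangle TKL ⇒ P = (1/3, 1/3)
line SP meets KL at X = (11/19, 8/19)
P = S + t·(X−S) with t = 19/18, so SP:PX = 19/18:-1/18

SP:PX = -19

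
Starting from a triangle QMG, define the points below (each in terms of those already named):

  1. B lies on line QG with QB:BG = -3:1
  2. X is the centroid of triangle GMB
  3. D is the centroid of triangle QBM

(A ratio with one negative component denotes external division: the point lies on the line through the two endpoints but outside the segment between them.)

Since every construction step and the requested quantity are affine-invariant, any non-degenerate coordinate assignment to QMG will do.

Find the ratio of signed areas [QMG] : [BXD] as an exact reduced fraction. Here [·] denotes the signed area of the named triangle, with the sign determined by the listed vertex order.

Assign Q = (0, 0), M = (1, 0), G = (0, 1) — the answer is frame-independent, so this choice is without loss of generality.
1. B lies on line QG with QB:BG = -3:1 ⇒ B = (0, 3/2)
2. X is the centroid of triangle GMB ⇒ X = (1/3, 5/6)
3. D is the centroid of triangle QBM ⇒ D = (1/3, 1/2)
2·[QMG] = 1, 2·[BXD] = -1/9
[QMG]:[BXD] = 1:-1/9 = -9

[QMG]:[BXD] = -9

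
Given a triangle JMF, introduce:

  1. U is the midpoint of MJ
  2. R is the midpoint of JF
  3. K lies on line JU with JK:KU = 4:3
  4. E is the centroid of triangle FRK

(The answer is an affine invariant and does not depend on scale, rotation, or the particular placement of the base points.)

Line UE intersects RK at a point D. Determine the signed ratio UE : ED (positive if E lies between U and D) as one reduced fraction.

UE:ED = 5/4

Assign J = (0, 0), M = (1, 0), F = (0, 1) — the answer is frame-independent, so this choice is without loss of generality.
1. U is the midpoint of MJ ⇒ U = (1/2, 0)
2. R is the midpoint of JF ⇒ R = (0, 1/2)
3. K lies on line JU with JK:KU = 4:3 ⇒ K = (2/7, 0)
4. E is the centroid of triangle FRK ⇒ E = (2/21, 1/2)
line UE meets RK at D = (-8/35, 9/10)
E = U + t·(D−U) with t = 5/9, so UE:ED = 5/9:4/9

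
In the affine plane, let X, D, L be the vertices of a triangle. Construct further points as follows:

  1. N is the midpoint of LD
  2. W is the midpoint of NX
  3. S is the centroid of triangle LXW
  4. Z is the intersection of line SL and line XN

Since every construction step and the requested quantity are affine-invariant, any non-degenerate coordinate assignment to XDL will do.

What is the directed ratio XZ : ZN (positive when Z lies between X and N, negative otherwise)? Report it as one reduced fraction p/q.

Assign X = (0, 0), D = (1, 0), L = (0, 1) — the answer is frame-independent, so this choice is without loss of generality.
1. N is the midpoint of LD ⇒ N = (1/2, 1/2)
2. W is the midpoint of NX ⇒ W = (1/4, 1/4)
3. S is the centroid of triangle LXW ⇒ S = (1/12, 5/12)
4. Z is the intersection of line SL and line XN ⇒ Z = (1/8, 1/8)
Z = X + t·(N−X) with t = 1/4, so XZ:ZN = t:(1−t) = 1/4:3/4

XZ:ZN = 1/3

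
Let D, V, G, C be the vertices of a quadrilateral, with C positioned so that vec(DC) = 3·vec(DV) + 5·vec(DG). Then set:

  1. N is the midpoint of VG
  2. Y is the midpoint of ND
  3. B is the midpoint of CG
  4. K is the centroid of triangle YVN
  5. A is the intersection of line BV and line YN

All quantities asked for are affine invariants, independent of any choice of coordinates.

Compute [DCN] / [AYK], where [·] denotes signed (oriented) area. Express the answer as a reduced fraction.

[DCN]:[AYK] = -60/19

Assign D = (0, 0), V = (1, 0), G = (0, 1), C = (3, 5) — the answer is frame-independent, so this choice is without loss of generality.
1. N is the midpoint of VG ⇒ N = (1/2, 1/2)
2. Y is the midpoint of ND ⇒ Y = (1/4, 1/4)
3. B is the midpoint of CG ⇒ B = (3/2, 3)
4. K is the centroid of triangle YVN ⇒ K = (7/12, 1/4)
5. A is the intersection of line BV and line YN ⇒ A = (6/5, 6/5)
2·[DCN] = -1, 2·[AYK] = 19/60
[DCN]:[AYK] = -1:19/60 = -60/19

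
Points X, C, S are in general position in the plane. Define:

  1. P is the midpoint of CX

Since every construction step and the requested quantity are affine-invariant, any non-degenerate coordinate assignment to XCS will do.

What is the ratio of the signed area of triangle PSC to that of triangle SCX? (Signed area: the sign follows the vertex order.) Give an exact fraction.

Choose coordinates X = (0, 0), C = (1, 0), S = (0, 1).
1. P is the midpoint of CX ⇒ P = (1/2, 0)
2·[PSC] = -1/2, 2·[SCX] = -1
[PSC]:[SCX] = -1/2:-1 = 1/2

[PSC]:[SCX] = 1/2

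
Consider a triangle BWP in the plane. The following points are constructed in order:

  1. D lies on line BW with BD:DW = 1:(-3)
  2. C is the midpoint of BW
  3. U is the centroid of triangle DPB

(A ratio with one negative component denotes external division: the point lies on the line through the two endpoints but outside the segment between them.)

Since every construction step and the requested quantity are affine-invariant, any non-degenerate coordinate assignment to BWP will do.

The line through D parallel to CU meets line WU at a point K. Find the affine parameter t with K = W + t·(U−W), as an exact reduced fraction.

t = 3

Set B = (0, 0), W = (1, 0), P = (0, 1); any affine frame gives the same invariant.
1. D lies on line BW with BD:DW = 1:(-3) ⇒ D = (-1/2, 0)
2. C is the midpoint of BW ⇒ C = (1/2, 0)
3. U is the centroid of triangle DPB ⇒ U = (-1/6, 1/3)
through D parallel to CU: direction (-2/3, 1/3); meets WU at K = (-5/2, 1)
K = W + t·(U−W) with t = 3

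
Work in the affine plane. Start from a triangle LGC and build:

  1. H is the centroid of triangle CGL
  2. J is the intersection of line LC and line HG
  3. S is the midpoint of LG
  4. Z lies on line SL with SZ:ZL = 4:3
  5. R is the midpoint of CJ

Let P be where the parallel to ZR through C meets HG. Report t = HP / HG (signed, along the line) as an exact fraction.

t = -1/4

Choose coordinates L = (0, 0), G = (1, 0), C = (0, 1).
1. H is the centroid of triangle CGL ⇒ H = (1/3, 1/3)
2. J is the intersection of line LC and line HG ⇒ J = (0, 1/2)
3. S is the midpoint of LG ⇒ S = (1/2, 0)
4. Z lies on line SL with SZ:ZL = 4:3 ⇒ Z = (3/14, 0)
5. R is the midpoint of CJ ⇒ R = (0, 3/4)
through C parallel to ZR: direction (-3/14, 3/4); meets HG at P = (1/6, 5/12)
P = H + t·(G−H) with t = -1/4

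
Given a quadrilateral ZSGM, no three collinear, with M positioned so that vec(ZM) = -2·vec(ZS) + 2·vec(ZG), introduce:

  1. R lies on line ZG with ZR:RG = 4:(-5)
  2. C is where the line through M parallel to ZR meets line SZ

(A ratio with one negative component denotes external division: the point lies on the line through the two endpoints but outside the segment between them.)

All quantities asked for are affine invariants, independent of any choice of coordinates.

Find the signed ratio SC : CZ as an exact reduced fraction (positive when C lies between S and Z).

SC:CZ = -3/2

Assign Z = (0, 0), S = (1, 0), G = (0, 1), M = (-2, 2) — the answer is frame-independent, so this choice is without loss of generality.
1. R lies on line ZG with ZR:RG = 4:(-5) ⇒ R = (0, -4)
2. C is where the line through M parallel to ZR meets line SZ ⇒ C = (-2, 0)
C = S + t·(Z−S) with t = 3, so SC:CZ = t:(1−t) = 3:-2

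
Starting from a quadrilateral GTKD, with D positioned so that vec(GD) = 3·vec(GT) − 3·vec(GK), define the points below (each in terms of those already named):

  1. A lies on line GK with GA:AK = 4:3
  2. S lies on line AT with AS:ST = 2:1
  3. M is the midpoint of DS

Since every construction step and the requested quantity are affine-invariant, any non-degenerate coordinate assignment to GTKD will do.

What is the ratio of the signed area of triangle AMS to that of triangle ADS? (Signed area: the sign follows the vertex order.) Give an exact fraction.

[AMS]:[ADS] = 1/2

Choose coordinates G = (0, 0), T = (1, 0), K = (0, 1), D = (3, -3).
1. A lies on line GK with GA:AK = 4:3 ⇒ A = (0, 4/7)
2. S lies on line AT with AS:ST = 2:1 ⇒ S = (2/3, 4/21)
3. M is the midpoint of DS ⇒ M = (11/6, -59/42)
2·[AMS] = 13/21, 2·[ADS] = 26/21
[AMS]:[ADS] = 13/21:26/21 = 1/2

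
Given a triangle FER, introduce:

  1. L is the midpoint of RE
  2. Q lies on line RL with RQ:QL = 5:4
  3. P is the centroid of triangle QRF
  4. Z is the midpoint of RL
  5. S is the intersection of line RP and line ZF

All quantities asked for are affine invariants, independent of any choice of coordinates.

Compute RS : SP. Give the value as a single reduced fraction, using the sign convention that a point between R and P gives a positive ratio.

RS:SP = -27/8

Set F = (0, 0), E = (1, 0), R = (0, 1); any affine frame gives the same invariant.
1. L is the midpoint of RE ⇒ L = (1/2, 1/2)
2. Q lies on line RL with RQ:QL = 5:4 ⇒ Q = (5/18, 13/18)
3. P is the centroid of triangle QRF ⇒ P = (5/54, 31/54)
4. Z is the midpoint of RL ⇒ Z = (1/4, 3/4)
5. S is the intersection of line RP and line ZF ⇒ S = (5/38, 15/38)
S = R + t·(P−R) with t = 27/19, so RS:SP = t:(1−t) = 27/19:-8/19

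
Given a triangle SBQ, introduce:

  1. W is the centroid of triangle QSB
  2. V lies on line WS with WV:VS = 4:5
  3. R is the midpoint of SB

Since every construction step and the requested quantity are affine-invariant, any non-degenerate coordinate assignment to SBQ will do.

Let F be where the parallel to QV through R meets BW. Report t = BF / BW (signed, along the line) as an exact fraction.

Assign S = (0, 0), B = (1, 0), Q = (0, 1) — the answer is frame-independent, so this choice is without loss of generality.
1. W is the centroid of triangle QSB ⇒ W = (1/3, 1/3)
2. V lies on line WS with WV:VS = 4:5 ⇒ V = (5/27, 5/27)
3. R is the midpoint of SB ⇒ R = (1/2, 0)
through R parallel to QV: direction (5/27, -22/27); meets BW at F = (17/39, 11/39)
F = B + t·(W−B) with t = 11/13

t = 11/13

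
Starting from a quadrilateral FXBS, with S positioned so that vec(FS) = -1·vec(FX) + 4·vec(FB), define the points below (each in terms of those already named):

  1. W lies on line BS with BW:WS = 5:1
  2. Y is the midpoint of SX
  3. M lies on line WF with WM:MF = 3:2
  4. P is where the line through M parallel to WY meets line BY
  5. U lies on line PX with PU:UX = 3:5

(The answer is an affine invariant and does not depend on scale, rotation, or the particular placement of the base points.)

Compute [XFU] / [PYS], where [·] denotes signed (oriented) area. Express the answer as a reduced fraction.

Choose coordinates F = (0, 0), X = (1, 0), B = (0, 1), S = (-1, 4).
1. W lies on line BS with BW:WS = 5:1 ⇒ W = (-5/6, 7/2)
2. Y is the midpoint of SX ⇒ Y = (0, 2)
3. M lies on line WF with WM:MF = 3:2 ⇒ M = (-1/3, 7/5)
4. P is where the line through M parallel to WY meets line BY ⇒ P = (0, 4/5)
5. U lies on line PX with PU:UX = 3:5 ⇒ U = (3/8, 1/2)
2·[XFU] = -1/2, 2·[PYS] = 6/5
[XFU]:[PYS] = -1/2:6/5 = -5/12

[XFU]:[PYS] = -5/12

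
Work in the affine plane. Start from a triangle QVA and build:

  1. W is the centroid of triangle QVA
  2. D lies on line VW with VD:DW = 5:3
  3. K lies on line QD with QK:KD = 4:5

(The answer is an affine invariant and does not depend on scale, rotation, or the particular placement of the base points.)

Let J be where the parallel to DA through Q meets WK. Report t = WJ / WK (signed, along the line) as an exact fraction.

Work in coordinates with Q = (0, 0), V = (1, 0), A = (0, 1).
1. W is the centroid of triangle QVA ⇒ W = (1/3, 1/3)
2. D lies on line VW with VD:DW = 5:3 ⇒ D = (7/12, 5/24)
3. K lies on line QD with QK:KD = 4:5 ⇒ K = (7/27, 5/54)
through Q parallel to DA: direction (-7/12, 19/24); meets WK at J = (7/43, -19/86)
J = W + t·(K−W) with t = 99/43

t = 99/43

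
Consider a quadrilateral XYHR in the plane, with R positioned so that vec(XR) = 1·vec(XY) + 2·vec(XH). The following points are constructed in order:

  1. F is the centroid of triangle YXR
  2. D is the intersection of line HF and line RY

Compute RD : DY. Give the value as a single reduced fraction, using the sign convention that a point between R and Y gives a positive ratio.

RD:DY = 3

Set X = (0, 0), Y = (1, 0), H = (0, 1), R = (1, 2); any affine frame gives the same invariant.
1. F is the centroid of triangle YXR ⇒ F = (2/3, 2/3)
2. D is the intersection of line HF and line RY ⇒ D = (1, 1/2)
D = R + t·(Y−R) with t = 3/4, so RD:DY = t:(1−t) = 3/4:1/4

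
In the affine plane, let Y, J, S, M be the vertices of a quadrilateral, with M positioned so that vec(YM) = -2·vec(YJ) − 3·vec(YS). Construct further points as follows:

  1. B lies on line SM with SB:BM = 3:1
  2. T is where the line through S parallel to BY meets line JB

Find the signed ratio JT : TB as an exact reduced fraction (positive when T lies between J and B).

JT:TB = -7/3

Choose coordinates Y = (0, 0), J = (1, 0), S = (0, 1), M = (-2, -3).
1. B lies on line SM with SB:BM = 3:1 ⇒ B = (-3/2, -2)
2. T is where the line through S parallel to BY meets line JB ⇒ T = (-27/8, -7/2)
T = J + t·(B−J) with t = 7/4, so JT:TB = t:(1−t) = 7/4:-3/4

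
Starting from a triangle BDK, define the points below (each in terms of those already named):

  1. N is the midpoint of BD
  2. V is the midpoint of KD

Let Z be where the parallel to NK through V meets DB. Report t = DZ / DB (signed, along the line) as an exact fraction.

Work in coordinates with B = (0, 0), D = (1, 0), K = (0, 1).
1. N is the midpoint of BD ⇒ N = (1/2, 0)
2. V is the midpoint of KD ⇒ V = (1/2, 1/2)
through V parallel to NK: direction (-1/2, 1); meets DB at Z = (3/4, 0)
Z = D + t·(B−D) with t = 1/4

t = 1/4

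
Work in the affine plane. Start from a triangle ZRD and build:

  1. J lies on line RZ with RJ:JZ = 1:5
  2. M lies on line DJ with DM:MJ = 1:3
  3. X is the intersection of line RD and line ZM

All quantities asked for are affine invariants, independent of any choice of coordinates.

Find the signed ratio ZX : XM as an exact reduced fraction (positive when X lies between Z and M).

ZX:XM = -24

Assign Z = (0, 0), R = (1, 0), D = (0, 1) — the answer is frame-independent, so this choice is without loss of generality.
1. J lies on line RZ with RJ:JZ = 1:5 ⇒ J = (5/6, 0)
2. M lies on line DJ with DM:MJ = 1:3 ⇒ M = (5/24, 3/4)
3. X is the intersection of line RD and line ZM ⇒ X = (5/23, 18/23)
X = Z + t·(M−Z) with t = 24/23, so ZX:XM = t:(1−t) = 24/23:-1/23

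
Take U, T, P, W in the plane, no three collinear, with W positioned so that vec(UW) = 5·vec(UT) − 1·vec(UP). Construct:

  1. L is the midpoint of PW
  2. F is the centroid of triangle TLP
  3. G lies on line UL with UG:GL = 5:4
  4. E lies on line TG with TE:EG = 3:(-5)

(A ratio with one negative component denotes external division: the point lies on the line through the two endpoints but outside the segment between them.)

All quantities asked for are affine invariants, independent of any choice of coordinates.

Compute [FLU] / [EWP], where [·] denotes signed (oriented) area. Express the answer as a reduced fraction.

Set U = (0, 0), T = (1, 0), P = (0, 1), W = (5, -1); any affine frame gives the same invariant.
1. L is the midpoint of PW ⇒ L = (5/2, 0)
2. F is the centroid of triangle TLP ⇒ F = (7/6, 1/3)
3. G lies on line UL with UG:GL = 5:4 ⇒ G = (25/18, 0)
4. E lies on line TG with TE:EG = 3:(-5) ⇒ E = (5/12, 0)
2·[FLU] = -5/6, 2·[EWP] = 25/6
[FLU]:[EWP] = -5/6:25/6 = -1/5

[FLU]:[EWP] = -1/5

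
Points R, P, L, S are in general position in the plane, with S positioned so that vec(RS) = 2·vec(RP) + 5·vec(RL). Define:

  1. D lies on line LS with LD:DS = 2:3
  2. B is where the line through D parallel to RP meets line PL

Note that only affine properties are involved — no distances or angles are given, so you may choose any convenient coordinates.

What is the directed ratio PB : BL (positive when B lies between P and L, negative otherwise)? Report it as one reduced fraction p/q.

Work in coordinates with R = (0, 0), P = (1, 0), L = (0, 1), S = (2, 5).
1. D lies on line LS with LD:DS = 2:3 ⇒ D = (4/5, 13/5)
2. B is where the line through D parallel to RP meets line PL ⇒ B = (-8/5, 13/5)
B = P + t·(L−P) with t = 13/5, so PB:BL = t:(1−t) = 13/5:-8/5

PB:BL = -13/8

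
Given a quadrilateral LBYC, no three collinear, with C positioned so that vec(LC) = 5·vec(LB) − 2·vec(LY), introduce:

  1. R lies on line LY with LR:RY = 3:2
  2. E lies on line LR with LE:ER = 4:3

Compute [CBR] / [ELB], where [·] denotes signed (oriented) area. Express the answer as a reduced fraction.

Choose coordinates L = (0, 0), B = (1, 0), Y = (0, 1), C = (5, -2).
1. R lies on line LY with LR:RY = 3:2 ⇒ R = (0, 3/5)
2. E lies on line LR with LE:ER = 4:3 ⇒ E = (0, 12/35)
2·[CBR] = -2/5, 2·[ELB] = 12/35
[CBR]:[ELB] = -2/5:12/35 = -7/6

[CBR]:[ELB] = -7/6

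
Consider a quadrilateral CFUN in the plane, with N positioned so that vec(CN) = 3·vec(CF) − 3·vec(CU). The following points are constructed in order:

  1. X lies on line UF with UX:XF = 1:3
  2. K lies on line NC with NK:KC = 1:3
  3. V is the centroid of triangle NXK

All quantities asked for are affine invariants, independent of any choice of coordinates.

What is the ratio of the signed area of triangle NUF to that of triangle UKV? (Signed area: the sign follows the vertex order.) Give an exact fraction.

[NUF]:[UKV] = -3

Work in coordinates with C = (0, 0), F = (1, 0), U = (0, 1), N = (3, -3).
1. X lies on line UF with UX:XF = 1:3 ⇒ X = (1/4, 3/4)
2. K lies on line NC with NK:KC = 1:3 ⇒ K = (9/4, -9/4)
3. V is the centroid of triangle NXK ⇒ V = (11/6, -3/2)
2·[NUF] = -1, 2·[UKV] = 1/3
[NUF]:[UKV] = -1:1/3 = -3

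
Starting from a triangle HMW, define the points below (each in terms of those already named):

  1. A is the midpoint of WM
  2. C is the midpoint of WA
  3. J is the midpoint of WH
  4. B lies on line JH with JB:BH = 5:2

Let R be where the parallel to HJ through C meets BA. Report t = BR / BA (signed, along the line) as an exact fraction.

Set H = (0, 0), M = (1, 0), W = (0, 1); any affine frame gives the same invariant.
1. A is the midpoint of WM ⇒ A = (1/2, 1/2)
2. C is the midpoint of WA ⇒ C = (1/4, 3/4)
3. J is the midpoint of WH ⇒ J = (0, 1/2)
4. B lies on line JH with JB:BH = 5:2 ⇒ B = (0, 1/7)
through C parallel to HJ: direction (0, 1/2); meets BA at R = (1/4, 9/28)
R = B + t·(A−B) with t = 1/2

t = 1/2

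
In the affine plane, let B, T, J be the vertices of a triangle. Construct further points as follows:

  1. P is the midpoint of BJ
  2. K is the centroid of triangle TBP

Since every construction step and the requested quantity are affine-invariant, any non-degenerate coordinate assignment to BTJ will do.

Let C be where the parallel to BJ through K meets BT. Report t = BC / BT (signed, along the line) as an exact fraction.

t = 1/3

Set B = (0, 0), T = (1, 0), J = (0, 1); any affine frame gives the same invariant.
1. P is the midpoint of BJ ⇒ P = (0, 1/2)
2. K is the centroid of triangle TBP ⇒ K = (1/3, 1/6)
through K parallel to BJ: direction (0, 1); meets BT at C = (1/3, 0)
C = B + t·(T−B) with t = 1/3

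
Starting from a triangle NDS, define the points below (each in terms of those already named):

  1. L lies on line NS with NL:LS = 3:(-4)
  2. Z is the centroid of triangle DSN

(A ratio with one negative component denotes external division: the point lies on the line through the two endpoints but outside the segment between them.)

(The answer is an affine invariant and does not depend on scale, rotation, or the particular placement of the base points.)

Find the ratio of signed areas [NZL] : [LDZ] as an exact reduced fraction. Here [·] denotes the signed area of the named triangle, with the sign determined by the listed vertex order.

Choose coordinates N = (0, 0), D = (1, 0), S = (0, 1).
1. L lies on line NS with NL:LS = 3:(-4) ⇒ L = (0, -3)
2. Z is the centroid of triangle DSN ⇒ Z = (1/3, 1/3)
2·[NZL] = -1, 2·[LDZ] = 7/3
[NZL]:[LDZ] = -1:7/3 = -3/7

[NZL]:[LDZ] = -3/7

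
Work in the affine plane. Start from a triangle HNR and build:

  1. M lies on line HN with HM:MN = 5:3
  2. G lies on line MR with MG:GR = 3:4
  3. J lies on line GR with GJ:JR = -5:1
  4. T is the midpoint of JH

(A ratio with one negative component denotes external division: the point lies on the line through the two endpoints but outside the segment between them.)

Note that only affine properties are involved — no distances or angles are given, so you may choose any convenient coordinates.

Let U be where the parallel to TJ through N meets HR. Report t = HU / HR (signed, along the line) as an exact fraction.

t = 64/5

Set H = (0, 0), N = (1, 0), R = (0, 1); any affine frame gives the same invariant.
1. M lies on line HN with HM:MN = 5:3 ⇒ M = (5/8, 0)
2. G lies on line MR with MG:GR = 3:4 ⇒ G = (5/14, 3/7)
3. J lies on line GR with GJ:JR = -5:1 ⇒ J = (-5/56, 8/7)
4. T is the midpoint of JH ⇒ T = (-5/112, 4/7)
through N parallel to TJ: direction (-5/112, 4/7); meets HR at U = (0, 64/5)
U = H + t·(R−H) with t = 64/5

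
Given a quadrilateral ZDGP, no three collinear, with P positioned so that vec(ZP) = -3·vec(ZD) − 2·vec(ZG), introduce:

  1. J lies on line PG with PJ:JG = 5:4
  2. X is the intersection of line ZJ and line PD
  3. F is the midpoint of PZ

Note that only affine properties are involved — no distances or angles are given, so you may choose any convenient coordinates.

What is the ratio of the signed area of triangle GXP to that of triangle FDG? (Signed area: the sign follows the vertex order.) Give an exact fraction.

Assign Z = (0, 0), D = (1, 0), G = (0, 1), P = (-3, -2) — the answer is frame-independent, so this choice is without loss of generality.
1. J lies on line PG with PJ:JG = 5:4 ⇒ J = (-4/3, -1/3)
2. X is the intersection of line ZJ and line PD ⇒ X = (2, 1/2)
3. F is the midpoint of PZ ⇒ F = (-3/2, -1)
2·[GXP] = -15/2, 2·[FDG] = 7/2
[GXP]:[FDG] = -15/2:7/2 = -15/7

[GXP]:[FDG] = -15/7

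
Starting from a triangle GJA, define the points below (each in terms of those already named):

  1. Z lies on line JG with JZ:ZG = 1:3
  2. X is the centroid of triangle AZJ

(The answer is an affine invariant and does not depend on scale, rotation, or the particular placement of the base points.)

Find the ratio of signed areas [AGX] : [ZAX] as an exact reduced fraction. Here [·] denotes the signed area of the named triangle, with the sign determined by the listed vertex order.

[AGX]:[ZAX] = -7

Set G = (0, 0), J = (1, 0), A = (0, 1); any affine frame gives the same invariant.
1. Z lies on line JG with JZ:ZG = 1:3 ⇒ Z = (3/4, 0)
2. X is the centroid of triangle AZJ ⇒ X = (7/12, 1/3)
2·[AGX] = 7/12, 2·[ZAX] = -1/12
[AGX]:[ZAX] = 7/12:-1/12 = -7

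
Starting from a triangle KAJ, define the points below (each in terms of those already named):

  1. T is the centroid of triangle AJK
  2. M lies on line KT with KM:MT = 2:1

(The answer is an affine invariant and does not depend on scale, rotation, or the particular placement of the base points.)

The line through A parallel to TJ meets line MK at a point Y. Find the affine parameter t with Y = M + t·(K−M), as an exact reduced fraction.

Set K = (0, 0), A = (1, 0), J = (0, 1); any affine frame gives the same invariant.
1. T is the centroid of triangle AJK ⇒ T = (1/3, 1/3)
2. M lies on line KT with KM:MT = 2:1 ⇒ M = (2/9, 2/9)
through A parallel to TJ: direction (-1/3, 2/3); meets MK at Y = (2/3, 2/3)
Y = M + t·(K−M) with t = -2

t = -2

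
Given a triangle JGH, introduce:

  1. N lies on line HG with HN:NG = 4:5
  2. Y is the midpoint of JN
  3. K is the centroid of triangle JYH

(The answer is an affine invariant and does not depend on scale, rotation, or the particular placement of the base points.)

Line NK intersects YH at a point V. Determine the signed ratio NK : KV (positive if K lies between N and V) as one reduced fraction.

Assign J = (0, 0), G = (1, 0), H = (0, 1) — the answer is frame-independent, so this choice is without loss of generality.
1. N lies on line HG with HN:NG = 4:5 ⇒ N = (4/9, 5/9)
2. Y is the midpoint of JN ⇒ Y = (2/9, 5/18)
3. K is the centroid of triangle JYH ⇒ K = (2/27, 23/54)
line NK meets YH at V = (1/6, 11/24)
K = N + t·(V−N) with t = 4/3, so NK:KV = 4/3:-1/3

NK:KV = -4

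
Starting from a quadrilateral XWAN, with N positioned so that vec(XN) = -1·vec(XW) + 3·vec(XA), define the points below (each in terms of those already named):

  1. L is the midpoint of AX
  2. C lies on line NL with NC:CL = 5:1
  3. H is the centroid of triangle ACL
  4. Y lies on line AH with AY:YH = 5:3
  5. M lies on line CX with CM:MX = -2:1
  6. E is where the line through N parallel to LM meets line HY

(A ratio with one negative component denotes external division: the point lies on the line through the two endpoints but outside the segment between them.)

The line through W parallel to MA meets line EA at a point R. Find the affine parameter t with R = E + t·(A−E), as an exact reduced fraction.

Set X = (0, 0), W = (1, 0), A = (0, 1), N = (-1, 3); any affine frame gives the same invariant.
1. L is the midpoint of AX ⇒ L = (0, 1/2)
2. C lies on line NL with NC:CL = 5:1 ⇒ C = (-1/6, 11/12)
3. H is the centroid of triangle ACL ⇒ H = (-1/18, 29/36)
4. Y lies on line AH with AY:YH = 5:3 ⇒ Y = (-5/144, 253/288)
5. M lies on line CX with CM:MX = -2:1 ⇒ M = (1/6, -11/12)
6. E is where the line through N parallel to LM meets line HY ⇒ E = (-13/24, -43/48)
through W parallel to MA: direction (-1/6, 23/12); meets EA at R = (7/10, 69/20)
R = E + t·(A−E) with t = 149/65

t = 149/65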